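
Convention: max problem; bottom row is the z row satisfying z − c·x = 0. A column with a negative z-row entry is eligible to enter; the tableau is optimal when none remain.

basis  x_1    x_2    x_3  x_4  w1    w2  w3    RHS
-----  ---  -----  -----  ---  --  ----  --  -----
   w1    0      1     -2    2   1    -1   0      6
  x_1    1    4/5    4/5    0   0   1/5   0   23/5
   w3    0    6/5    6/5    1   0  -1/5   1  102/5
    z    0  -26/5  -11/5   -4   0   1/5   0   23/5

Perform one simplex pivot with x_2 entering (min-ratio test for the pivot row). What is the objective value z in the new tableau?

69/2

Ratio test on column x_2 — row 1: 6/1 = 6; row 2: (23/5)/(4/5) = 23/4; row 3: (102/5)/(6/5) = 17. Minimum is 23/4 at row 2 (x_1 leaves); pivot element 4/5.
Pivot on row 2; the z-row RHS becomes 23/5 − (-26/5)·(23/4) = 69/2.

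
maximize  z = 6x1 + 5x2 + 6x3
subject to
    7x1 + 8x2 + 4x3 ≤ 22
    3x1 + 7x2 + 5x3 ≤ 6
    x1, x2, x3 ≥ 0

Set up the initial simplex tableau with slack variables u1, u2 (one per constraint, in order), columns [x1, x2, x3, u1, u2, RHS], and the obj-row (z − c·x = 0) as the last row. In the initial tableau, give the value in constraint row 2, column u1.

0

Slack u1 belongs to constraint 1; its column is the unit vector e_1, so the entry in row 2 is 0.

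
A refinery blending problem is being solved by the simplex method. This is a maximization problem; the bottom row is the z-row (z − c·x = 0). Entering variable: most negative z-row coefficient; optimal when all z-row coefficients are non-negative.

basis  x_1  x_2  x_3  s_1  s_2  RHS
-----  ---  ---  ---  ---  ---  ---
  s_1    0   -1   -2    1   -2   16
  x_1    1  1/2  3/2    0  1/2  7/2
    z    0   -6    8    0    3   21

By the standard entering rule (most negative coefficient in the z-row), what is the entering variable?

Negative z-row entries: x_2: -6.
The most negative is -6 in column x_2, so x_2 enters.

x_2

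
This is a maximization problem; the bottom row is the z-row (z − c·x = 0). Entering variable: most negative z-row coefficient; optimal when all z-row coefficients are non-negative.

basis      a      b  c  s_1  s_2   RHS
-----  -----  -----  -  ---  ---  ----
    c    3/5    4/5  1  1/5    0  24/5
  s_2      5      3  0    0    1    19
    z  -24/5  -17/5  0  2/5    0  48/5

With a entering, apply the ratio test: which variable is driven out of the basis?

s_2

Column a entries and ratios — c: (24/5)/(3/5) = 8; s_2: 19/5 = 19/5.
Smallest ratio is 19/5 in the row of s_2, so s_2 leaves.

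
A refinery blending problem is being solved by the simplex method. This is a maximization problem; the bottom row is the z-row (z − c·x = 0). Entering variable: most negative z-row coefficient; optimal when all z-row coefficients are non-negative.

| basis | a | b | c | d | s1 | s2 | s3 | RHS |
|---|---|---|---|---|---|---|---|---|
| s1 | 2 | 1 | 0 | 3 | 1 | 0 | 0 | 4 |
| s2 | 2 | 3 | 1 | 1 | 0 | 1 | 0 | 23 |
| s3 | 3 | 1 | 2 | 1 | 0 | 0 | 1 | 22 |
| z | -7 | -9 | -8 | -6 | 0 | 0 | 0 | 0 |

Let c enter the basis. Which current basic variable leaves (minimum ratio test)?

Column c entries and ratios — s1: 0 ≤ 0, skip; s2: 23/1 = 23; s3: 22/2 = 11.
Smallest ratio is 11 in the row of s3, so s3 leaves.

s3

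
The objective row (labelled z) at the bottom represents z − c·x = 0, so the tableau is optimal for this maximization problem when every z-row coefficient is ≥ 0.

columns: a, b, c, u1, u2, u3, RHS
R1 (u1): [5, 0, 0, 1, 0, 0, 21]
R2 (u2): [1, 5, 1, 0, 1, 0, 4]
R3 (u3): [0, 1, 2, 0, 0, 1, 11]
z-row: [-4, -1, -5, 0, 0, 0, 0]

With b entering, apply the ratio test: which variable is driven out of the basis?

Column b entries and ratios — u1: 0 ≤ 0, skip; u2: 4/5 = 4/5; u3: 11/1 = 11.
Smallest ratio is 4/5 in the row of u2, so u2 leaves.

u2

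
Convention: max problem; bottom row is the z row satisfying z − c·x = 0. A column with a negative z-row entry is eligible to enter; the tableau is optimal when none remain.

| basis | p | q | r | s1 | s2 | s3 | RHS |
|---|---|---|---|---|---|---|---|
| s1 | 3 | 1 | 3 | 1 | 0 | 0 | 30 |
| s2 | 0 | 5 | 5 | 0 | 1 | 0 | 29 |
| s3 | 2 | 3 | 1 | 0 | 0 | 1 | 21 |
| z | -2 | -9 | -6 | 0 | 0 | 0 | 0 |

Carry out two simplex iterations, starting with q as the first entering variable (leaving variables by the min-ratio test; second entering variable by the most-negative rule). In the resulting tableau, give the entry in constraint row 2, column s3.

0

Ratio test on column q — row 1: 30/1 = 30; row 2: 29/5 = 29/5; row 3: 21/3 = 7. Minimum is 29/5 at row 2 (s2 leaves); pivot element 5.
Divide row 2 by 5; eliminate column q from the other rows.
Second iteration: most negative z-row entry is -2 in column p, so p enters.
Ratio test on column p — row 1: (121/5)/3 = 121/15; row 2: entry 0 ≤ 0; row 3: (18/5)/2 = 9/5. Minimum is 9/5 at row 3 (s3 leaves); pivot element 2.
Divide row 3 by 2; eliminate column p from the other rows.
After both pivots, the entry at constraint row 2, column s3 is 0.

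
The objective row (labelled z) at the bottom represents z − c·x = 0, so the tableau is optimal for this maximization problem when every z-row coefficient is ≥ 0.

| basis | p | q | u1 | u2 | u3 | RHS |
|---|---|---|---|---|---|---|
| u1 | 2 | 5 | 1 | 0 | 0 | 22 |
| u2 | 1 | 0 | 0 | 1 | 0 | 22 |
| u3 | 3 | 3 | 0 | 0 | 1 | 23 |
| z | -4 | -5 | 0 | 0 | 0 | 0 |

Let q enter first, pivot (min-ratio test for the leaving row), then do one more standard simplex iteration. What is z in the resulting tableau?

Ratio test on column q — row 1: 22/5 = 22/5; row 2: entry 0 ≤ 0; row 3: 23/3 = 23/3. Minimum is 22/5 at row 1 (u1 leaves); pivot element 5.
Pivot on row 1; the z-row RHS becomes 0 − (-5)·(22/5) = 22.
Next entering variable (most negative z-row entry -2): p.
Ratio test on column p — row 1: (22/5)/(2/5) = 11; row 2: 22/1 = 22; row 3: (49/5)/(9/5) = 49/9. Minimum is 49/9 at row 3 (u3 leaves); pivot element 9/5.
After the second pivot the z-row RHS is 22 − (-2)·(49/9) = 296/9.

296/9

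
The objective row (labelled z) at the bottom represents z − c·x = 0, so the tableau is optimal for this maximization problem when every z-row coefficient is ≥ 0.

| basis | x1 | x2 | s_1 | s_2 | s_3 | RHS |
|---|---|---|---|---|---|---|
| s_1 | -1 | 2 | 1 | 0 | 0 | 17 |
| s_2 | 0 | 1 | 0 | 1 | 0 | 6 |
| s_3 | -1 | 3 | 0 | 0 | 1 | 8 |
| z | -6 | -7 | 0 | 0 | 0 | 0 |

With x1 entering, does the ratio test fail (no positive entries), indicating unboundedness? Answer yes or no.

yes

Every constraint-row entry in column x1 is ≤ 0, so increasing x1 is unbounded.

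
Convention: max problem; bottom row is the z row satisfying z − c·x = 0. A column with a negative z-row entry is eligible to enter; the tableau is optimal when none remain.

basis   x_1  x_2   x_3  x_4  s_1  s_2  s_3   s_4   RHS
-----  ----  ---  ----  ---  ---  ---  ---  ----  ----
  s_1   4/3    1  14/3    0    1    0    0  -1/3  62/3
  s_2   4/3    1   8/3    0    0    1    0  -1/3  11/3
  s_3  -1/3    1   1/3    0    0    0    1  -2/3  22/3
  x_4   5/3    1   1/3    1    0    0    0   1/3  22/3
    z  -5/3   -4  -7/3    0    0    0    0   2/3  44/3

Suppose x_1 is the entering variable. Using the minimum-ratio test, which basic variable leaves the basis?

Column x_1 entries and ratios — s_1: (62/3)/(4/3) = 31/2; s_2: (11/3)/(4/3) = 11/4; s_3: -1/3 ≤ 0, skip; x_4: (22/3)/(5/3) = 22/5.
Smallest ratio is 11/4 in the row of s_2, so s_2 leaves.

s_2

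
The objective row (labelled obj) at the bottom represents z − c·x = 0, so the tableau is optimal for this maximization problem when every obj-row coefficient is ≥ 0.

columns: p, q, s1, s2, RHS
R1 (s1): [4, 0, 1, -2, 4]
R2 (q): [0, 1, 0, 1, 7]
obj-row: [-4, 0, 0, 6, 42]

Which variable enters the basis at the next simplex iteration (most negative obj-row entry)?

Negative obj-row entries: p: -4.
The most negative is -4 in column p, so p enters.

p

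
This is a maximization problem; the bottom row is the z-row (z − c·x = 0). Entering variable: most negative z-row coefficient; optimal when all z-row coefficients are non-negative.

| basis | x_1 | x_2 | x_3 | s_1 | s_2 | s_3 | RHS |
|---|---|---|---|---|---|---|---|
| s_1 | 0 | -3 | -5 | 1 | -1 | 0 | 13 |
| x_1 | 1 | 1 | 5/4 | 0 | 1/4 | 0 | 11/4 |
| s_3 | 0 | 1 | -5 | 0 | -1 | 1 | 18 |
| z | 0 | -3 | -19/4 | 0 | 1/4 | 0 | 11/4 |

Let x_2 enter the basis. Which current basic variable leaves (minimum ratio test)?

Column x_2 entries and ratios — s_1: -3 ≤ 0, skip; x_1: (11/4)/1 = 11/4; s_3: 18/1 = 18.
Smallest ratio is 11/4 in the row of x_1, so x_1 leaves.

x_1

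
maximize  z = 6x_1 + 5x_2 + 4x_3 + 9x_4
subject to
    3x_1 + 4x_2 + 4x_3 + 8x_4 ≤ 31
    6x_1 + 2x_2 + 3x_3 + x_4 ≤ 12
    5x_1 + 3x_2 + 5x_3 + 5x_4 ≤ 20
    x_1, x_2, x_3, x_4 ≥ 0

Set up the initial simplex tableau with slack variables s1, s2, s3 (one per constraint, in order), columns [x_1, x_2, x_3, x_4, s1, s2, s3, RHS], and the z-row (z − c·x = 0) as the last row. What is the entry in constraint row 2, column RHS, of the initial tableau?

12

The RHS of constraint 2 is b_2 = 12.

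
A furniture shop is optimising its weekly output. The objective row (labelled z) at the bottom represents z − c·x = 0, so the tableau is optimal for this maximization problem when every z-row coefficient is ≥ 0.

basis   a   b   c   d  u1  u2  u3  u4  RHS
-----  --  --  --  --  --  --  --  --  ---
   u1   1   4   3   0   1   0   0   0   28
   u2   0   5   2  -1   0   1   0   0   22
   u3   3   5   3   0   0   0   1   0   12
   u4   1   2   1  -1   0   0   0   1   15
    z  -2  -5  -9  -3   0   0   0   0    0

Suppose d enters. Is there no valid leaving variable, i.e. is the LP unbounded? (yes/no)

yes

Every constraint-row entry in column d is ≤ 0, so increasing d is unbounded.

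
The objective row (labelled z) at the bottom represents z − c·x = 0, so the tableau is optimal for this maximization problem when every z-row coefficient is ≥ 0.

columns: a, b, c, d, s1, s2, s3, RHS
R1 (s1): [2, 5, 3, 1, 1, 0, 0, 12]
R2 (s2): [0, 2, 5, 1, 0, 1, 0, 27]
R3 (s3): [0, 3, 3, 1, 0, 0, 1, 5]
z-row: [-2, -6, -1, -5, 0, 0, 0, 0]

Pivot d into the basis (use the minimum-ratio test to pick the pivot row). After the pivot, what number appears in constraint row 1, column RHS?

Ratio test on column d — row 1: 12/1 = 12; row 2: 27/1 = 27; row 3: 5/1 = 5. Minimum is 5 at row 3 (s3 leaves); pivot element 1.
Divide row 3 by 1; eliminate column d from the other rows.
Row 1 update in column RHS: 12 − 1·5 = 7.

7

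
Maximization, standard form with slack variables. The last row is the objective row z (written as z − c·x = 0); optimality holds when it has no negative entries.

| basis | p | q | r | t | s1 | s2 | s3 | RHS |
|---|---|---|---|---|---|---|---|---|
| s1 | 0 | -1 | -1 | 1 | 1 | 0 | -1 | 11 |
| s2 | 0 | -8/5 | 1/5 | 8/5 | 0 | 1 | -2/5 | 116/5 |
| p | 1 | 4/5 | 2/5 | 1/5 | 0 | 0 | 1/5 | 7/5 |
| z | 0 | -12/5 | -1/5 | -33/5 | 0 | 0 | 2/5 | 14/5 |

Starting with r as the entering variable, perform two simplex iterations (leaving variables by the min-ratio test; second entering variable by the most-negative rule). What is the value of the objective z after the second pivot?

49

Ratio test on column r — row 1: entry -1 ≤ 0; row 2: (116/5)/(1/5) = 116; row 3: (7/5)/(2/5) = 7/2. Minimum is 7/2 at row 3 (p leaves); pivot element 2/5.
Pivot on row 3; the z-row RHS becomes 14/5 − (-1/5)·(7/2) = 7/2.
Next entering variable (most negative z-row entry -13/2): t.
Ratio test on column t — row 1: (29/2)/(3/2) = 29/3; row 2: (45/2)/(3/2) = 15; row 3: (7/2)/(1/2) = 7. Minimum is 7 at row 3 (r leaves); pivot element 1/2.
After the second pivot the z-row RHS is 7/2 − (-13/2)·7 = 49.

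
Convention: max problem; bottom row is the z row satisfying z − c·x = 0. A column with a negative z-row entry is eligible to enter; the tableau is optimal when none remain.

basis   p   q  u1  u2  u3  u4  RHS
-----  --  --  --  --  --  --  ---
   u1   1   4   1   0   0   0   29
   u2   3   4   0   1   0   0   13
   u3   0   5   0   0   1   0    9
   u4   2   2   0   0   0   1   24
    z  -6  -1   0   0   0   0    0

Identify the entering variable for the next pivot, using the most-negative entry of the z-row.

Negative z-row entries: p: -6, q: -1.
The most negative is -6 in column p, so p enters.

p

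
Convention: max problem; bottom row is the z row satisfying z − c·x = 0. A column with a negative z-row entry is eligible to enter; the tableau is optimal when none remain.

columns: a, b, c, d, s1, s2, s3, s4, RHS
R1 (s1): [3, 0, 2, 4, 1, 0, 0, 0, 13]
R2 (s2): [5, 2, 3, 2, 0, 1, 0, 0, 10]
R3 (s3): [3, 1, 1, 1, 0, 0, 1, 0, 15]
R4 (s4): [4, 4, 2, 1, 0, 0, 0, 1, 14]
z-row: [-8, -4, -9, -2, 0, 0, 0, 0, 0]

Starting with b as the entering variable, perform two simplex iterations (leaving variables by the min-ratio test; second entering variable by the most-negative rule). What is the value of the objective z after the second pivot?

49/2

Ratio test on column b — row 1: entry 0 ≤ 0; row 2: 10/2 = 5; row 3: 15/1 = 15; row 4: 14/4 = 7/2. Minimum is 7/2 at row 4 (s4 leaves); pivot element 4.
Pivot on row 4; the z-row RHS becomes 0 − (-4)·(7/2) = 14.
Next entering variable (most negative z-row entry -7): c.
Ratio test on column c — row 1: 13/2 = 13/2; row 2: 3/2 = 3/2; row 3: (23/2)/(1/2) = 23; row 4: (7/2)/(1/2) = 7. Minimum is 3/2 at row 2 (s2 leaves); pivot element 2.
After the second pivot the z-row RHS is 14 − (-7)·(3/2) = 49/2.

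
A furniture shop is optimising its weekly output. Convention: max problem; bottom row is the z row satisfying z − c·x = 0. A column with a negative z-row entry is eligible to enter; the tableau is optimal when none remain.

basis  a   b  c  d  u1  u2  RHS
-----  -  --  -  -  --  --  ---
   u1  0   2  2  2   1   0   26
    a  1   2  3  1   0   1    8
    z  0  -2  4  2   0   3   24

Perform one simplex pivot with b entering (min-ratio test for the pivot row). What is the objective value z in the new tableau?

Ratio test on column b — row 1: 26/2 = 13; row 2: 8/2 = 4. Minimum is 4 at row 2 (a leaves); pivot element 2.
Pivot on row 2; the z-row RHS becomes 24 − (-2)·4 = 32.

32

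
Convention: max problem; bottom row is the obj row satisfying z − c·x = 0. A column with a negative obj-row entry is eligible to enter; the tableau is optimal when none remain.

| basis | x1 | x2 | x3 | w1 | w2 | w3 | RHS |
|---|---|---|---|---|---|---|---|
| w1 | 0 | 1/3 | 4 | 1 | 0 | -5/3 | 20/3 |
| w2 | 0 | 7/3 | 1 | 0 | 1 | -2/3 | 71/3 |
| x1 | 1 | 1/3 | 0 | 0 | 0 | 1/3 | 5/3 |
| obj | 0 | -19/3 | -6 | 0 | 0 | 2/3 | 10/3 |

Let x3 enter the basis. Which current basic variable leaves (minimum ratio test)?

Column x3 entries and ratios — w1: (20/3)/4 = 5/3; w2: (71/3)/1 = 71/3; x1: 0 ≤ 0, skip.
Smallest ratio is 5/3 in the row of w1, so w1 leaves.

w1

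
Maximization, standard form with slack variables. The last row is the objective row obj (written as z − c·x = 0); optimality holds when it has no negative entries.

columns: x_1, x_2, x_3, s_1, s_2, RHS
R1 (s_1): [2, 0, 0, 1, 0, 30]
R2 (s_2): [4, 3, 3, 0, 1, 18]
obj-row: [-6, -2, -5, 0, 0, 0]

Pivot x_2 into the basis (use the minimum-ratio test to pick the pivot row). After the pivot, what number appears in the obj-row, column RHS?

12

Ratio test on column x_2 — row 1: entry 0 ≤ 0; row 2: 18/3 = 6. Minimum is 6 at row 2 (s_2 leaves); pivot element 3.
Divide row 2 by 3; eliminate column x_2 from the other rows.
obj-row update in column RHS: 0 − (-2)·6 = 12.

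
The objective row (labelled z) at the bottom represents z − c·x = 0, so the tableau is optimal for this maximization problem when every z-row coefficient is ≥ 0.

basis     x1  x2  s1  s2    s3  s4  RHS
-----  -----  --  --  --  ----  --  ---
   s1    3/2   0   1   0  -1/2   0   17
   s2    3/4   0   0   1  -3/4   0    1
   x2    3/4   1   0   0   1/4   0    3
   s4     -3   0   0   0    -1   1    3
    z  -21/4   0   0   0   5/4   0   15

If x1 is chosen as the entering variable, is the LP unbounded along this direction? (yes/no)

Column x1 has positive entries in row(s) 1, 2, 3, so the ratio test bounds it — not unbounded.

no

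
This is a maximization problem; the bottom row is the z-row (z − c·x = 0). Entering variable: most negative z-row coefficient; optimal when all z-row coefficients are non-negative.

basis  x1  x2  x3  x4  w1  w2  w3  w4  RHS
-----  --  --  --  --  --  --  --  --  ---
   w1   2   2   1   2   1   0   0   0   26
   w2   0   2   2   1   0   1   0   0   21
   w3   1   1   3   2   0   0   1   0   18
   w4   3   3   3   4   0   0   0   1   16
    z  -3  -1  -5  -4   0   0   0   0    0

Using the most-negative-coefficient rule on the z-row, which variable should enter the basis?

x3

Negative z-row entries: x1: -3, x2: -1, x3: -5, x4: -4.
The most negative is -5 in column x3, so x3 enters.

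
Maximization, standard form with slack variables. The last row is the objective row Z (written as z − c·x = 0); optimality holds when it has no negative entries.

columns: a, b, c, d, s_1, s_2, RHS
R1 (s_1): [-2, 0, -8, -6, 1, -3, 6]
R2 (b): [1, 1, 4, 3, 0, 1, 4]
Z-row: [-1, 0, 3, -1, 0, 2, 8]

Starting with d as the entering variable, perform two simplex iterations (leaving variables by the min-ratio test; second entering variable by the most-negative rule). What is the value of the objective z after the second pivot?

Ratio test on column d — row 1: entry -6 ≤ 0; row 2: 4/3 = 4/3. Minimum is 4/3 at row 2 (b leaves); pivot element 3.
Pivot on row 2; the Z-row RHS becomes 8 − (-1)·(4/3) = 28/3.
Next entering variable (most negative Z-row entry -2/3): a.
Ratio test on column a — row 1: entry 0 ≤ 0; row 2: (4/3)/(1/3) = 4. Minimum is 4 at row 2 (d leaves); pivot element 1/3.
After the second pivot the Z-row RHS is 28/3 − (-2/3)·4 = 12.

12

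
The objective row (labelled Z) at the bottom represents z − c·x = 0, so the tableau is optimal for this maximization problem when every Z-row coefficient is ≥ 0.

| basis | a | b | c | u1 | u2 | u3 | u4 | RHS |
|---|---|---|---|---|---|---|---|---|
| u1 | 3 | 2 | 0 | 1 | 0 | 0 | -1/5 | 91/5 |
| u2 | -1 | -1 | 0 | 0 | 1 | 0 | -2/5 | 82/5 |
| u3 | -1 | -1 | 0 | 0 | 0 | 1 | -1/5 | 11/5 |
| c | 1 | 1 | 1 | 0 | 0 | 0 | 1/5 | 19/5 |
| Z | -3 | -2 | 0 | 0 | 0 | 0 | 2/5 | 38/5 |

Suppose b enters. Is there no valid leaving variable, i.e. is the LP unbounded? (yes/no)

no

Column b has positive entries in row(s) 1, 4, so the ratio test bounds it — not unbounded.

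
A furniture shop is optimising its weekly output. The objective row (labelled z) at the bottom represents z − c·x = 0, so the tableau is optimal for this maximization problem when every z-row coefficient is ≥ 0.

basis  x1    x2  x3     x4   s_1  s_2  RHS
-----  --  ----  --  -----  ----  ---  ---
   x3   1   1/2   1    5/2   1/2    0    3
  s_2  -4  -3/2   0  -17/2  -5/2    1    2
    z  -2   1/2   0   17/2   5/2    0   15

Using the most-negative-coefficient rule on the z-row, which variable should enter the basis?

Negative z-row entries: x1: -2.
The most negative is -2 in column x1, so x1 enters.

x1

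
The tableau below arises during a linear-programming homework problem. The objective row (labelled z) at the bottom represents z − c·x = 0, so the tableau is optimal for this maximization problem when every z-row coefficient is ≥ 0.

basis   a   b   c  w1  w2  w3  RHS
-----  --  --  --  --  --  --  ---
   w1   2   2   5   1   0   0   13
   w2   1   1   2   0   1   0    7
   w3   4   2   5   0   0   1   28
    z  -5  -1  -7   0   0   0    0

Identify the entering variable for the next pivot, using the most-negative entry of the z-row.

c

Negative z-row entries: a: -5, b: -1, c: -7.
The most negative is -7 in column c, so c enters.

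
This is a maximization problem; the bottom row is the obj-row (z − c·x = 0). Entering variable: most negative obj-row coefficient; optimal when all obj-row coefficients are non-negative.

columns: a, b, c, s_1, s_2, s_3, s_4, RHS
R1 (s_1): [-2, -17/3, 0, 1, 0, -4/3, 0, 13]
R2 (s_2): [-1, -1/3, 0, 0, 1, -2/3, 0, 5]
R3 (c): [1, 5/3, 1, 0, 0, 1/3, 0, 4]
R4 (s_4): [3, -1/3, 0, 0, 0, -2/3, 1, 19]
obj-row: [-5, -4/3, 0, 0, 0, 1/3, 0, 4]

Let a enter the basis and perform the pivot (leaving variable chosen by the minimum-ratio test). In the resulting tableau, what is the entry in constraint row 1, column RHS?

21

Ratio test on column a — row 1: entry -2 ≤ 0; row 2: entry -1 ≤ 0; row 3: 4/1 = 4; row 4: 19/3 = 19/3. Minimum is 4 at row 3 (c leaves); pivot element 1.
Divide row 3 by 1; eliminate column a from the other rows.
Row 1 update in column RHS: 13 − (-2)·4 = 21.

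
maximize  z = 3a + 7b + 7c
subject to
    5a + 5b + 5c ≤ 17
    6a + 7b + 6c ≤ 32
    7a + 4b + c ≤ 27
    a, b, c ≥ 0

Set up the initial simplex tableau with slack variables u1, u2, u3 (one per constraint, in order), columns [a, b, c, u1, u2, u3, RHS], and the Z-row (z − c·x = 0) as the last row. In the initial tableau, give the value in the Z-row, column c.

-7

The Z-row carries the negated objective coefficients: the c entry is -7.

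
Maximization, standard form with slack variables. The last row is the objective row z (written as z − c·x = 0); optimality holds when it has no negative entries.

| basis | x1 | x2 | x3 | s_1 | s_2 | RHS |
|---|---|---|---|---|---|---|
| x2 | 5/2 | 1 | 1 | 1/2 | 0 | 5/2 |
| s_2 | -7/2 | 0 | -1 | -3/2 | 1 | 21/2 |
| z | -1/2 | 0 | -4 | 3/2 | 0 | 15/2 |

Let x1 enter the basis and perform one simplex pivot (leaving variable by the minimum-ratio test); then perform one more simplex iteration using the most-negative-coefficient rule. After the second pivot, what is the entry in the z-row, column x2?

Ratio test on column x1 — row 1: (5/2)/(5/2) = 1; row 2: entry -7/2 ≤ 0. Minimum is 1 at row 1 (x2 leaves); pivot element 5/2.
Divide row 1 by 5/2; eliminate column x1 from the other rows.
Second iteration: most negative z-row entry is -19/5 in column x3, so x3 enters.
Ratio test on column x3 — row 1: 1/(2/5) = 5/2; row 2: 14/(2/5) = 35. Minimum is 5/2 at row 1 (x1 leaves); pivot element 2/5.
Divide row 1 by 2/5; eliminate column x3 from the other rows.
After both pivots, the entry at the z-row, column x2 is 4.

4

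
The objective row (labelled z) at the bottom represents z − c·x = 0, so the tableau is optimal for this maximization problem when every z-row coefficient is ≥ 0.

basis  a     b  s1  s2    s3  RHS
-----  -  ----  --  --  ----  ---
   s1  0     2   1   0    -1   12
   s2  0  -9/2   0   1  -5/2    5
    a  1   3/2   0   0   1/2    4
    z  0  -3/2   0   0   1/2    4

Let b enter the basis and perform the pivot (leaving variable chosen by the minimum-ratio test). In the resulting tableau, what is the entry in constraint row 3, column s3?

1/3

Ratio test on column b — row 1: 12/2 = 6; row 2: entry -9/2 ≤ 0; row 3: 4/(3/2) = 8/3. Minimum is 8/3 at row 3 (a leaves); pivot element 3/2.
Divide row 3 by 3/2; eliminate column b from the other rows.
In the new row 3, the s3 entry is the old entry divided by the pivot: (1/2)/(3/2) = 1/3.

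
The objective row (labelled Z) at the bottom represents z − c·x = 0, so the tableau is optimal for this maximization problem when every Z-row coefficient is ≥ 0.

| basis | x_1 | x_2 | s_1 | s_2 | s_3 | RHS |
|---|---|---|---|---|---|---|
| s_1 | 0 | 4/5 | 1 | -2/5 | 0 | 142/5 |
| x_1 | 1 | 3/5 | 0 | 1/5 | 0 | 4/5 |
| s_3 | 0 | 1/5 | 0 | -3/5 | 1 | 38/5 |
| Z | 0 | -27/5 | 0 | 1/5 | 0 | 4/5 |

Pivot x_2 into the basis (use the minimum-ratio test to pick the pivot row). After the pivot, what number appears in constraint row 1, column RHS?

82/3

Ratio test on column x_2 — row 1: (142/5)/(4/5) = 71/2; row 2: (4/5)/(3/5) = 4/3; row 3: (38/5)/(1/5) = 38. Minimum is 4/3 at row 2 (x_1 leaves); pivot element 3/5.
Divide row 2 by 3/5; eliminate column x_2 from the other rows.
Row 1 update in column RHS: 142/5 − (4/5)·(4/3) = 82/3.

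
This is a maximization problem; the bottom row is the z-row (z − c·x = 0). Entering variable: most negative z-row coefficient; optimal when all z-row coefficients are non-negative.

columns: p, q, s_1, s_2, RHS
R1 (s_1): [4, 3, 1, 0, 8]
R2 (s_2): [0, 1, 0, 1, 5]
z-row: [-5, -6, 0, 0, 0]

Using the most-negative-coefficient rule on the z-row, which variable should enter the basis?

Negative z-row entries: p: -5, q: -6.
The most negative is -6 in column q, so q enters.

q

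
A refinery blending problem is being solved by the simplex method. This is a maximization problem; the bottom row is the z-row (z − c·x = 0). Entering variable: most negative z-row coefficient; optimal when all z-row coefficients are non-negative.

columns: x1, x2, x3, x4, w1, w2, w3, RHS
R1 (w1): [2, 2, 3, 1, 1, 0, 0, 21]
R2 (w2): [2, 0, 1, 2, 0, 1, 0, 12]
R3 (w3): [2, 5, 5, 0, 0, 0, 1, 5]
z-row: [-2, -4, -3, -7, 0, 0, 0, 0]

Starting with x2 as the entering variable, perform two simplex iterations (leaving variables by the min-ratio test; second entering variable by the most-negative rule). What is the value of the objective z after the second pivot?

46

Ratio test on column x2 — row 1: 21/2 = 21/2; row 2: entry 0 ≤ 0; row 3: 5/5 = 1. Minimum is 1 at row 3 (w3 leaves); pivot element 5.
Pivot on row 3; the z-row RHS becomes 0 − (-4)·1 = 4.
Next entering variable (most negative z-row entry -7): x4.
Ratio test on column x4 — row 1: 19/1 = 19; row 2: 12/2 = 6; row 3: entry 0 ≤ 0. Minimum is 6 at row 2 (w2 leaves); pivot element 2.
After the second pivot the z-row RHS is 4 − (-7)·6 = 46.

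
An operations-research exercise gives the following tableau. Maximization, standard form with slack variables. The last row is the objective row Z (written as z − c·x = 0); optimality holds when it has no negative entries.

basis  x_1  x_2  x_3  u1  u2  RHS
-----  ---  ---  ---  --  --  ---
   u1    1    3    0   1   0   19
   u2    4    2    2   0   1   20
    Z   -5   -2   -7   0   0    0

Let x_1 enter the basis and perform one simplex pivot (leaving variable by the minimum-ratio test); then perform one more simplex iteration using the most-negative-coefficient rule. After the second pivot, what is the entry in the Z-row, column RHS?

Ratio test on column x_1 — row 1: 19/1 = 19; row 2: 20/4 = 5. Minimum is 5 at row 2 (u2 leaves); pivot element 4.
Divide row 2 by 4; eliminate column x_1 from the other rows.
Second iteration: most negative Z-row entry is -9/2 in column x_3, so x_3 enters.
Ratio test on column x_3 — row 1: entry -1/2 ≤ 0; row 2: 5/(1/2) = 10. Minimum is 10 at row 2 (x_1 leaves); pivot element 1/2.
Divide row 2 by 1/2; eliminate column x_3 from the other rows.
After both pivots, the entry at the Z-row, column RHS is 70.

70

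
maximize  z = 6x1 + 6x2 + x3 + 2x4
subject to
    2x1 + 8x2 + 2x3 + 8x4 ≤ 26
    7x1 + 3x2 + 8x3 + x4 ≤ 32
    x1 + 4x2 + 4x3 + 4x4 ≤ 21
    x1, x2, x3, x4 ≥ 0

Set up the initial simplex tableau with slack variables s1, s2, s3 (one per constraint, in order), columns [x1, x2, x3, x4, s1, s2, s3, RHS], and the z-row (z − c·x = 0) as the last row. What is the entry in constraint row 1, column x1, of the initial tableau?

Constraint 1 has coefficient 2 on x1.

2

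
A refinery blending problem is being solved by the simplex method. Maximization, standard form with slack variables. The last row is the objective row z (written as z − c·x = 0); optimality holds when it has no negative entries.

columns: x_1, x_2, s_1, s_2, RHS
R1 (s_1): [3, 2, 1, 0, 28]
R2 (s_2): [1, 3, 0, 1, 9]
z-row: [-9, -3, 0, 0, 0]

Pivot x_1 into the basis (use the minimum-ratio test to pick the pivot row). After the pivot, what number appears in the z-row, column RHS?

Ratio test on column x_1 — row 1: 28/3 = 28/3; row 2: 9/1 = 9. Minimum is 9 at row 2 (s_2 leaves); pivot element 1.
Divide row 2 by 1; eliminate column x_1 from the other rows.
z-row update in column RHS: 0 − (-9)·9 = 81.

81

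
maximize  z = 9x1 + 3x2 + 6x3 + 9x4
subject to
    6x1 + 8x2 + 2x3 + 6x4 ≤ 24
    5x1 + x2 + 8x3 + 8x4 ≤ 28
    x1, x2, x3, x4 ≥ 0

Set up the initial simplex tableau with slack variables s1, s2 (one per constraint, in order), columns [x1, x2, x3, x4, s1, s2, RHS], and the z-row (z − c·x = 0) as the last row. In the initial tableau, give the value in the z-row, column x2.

-3

The z-row carries the negated objective coefficients: the x2 entry is -3.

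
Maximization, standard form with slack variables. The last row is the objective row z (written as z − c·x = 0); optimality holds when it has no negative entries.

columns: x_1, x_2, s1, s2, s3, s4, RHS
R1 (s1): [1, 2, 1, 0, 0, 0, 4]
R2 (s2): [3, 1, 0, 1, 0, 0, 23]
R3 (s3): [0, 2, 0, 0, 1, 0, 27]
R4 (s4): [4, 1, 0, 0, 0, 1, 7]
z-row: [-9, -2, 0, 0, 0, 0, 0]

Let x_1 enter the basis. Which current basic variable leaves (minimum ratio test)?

s4

Column x_1 entries and ratios — s1: 4/1 = 4; s2: 23/3 = 23/3; s3: 0 ≤ 0, skip; s4: 7/4 = 7/4.
Smallest ratio is 7/4 in the row of s4, so s4 leaves.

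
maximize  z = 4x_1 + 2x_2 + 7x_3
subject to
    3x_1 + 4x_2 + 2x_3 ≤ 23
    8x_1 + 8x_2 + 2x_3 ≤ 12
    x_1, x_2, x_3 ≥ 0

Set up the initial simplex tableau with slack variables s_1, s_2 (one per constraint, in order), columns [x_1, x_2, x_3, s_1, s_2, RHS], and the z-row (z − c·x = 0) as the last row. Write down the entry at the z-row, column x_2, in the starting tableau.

-2

The z-row carries the negated objective coefficients: the x_2 entry is -2.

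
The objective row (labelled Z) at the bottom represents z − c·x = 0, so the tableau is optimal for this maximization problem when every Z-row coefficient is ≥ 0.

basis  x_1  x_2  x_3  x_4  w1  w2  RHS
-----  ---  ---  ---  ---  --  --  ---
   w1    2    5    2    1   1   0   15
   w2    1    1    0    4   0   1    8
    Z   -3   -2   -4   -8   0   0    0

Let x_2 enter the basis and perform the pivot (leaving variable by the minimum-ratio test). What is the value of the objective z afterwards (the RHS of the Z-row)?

Ratio test on column x_2 — row 1: 15/5 = 3; row 2: 8/1 = 8. Minimum is 3 at row 1 (w1 leaves); pivot element 5.
Pivot on row 1; the Z-row RHS becomes 0 − (-2)·3 = 6.

6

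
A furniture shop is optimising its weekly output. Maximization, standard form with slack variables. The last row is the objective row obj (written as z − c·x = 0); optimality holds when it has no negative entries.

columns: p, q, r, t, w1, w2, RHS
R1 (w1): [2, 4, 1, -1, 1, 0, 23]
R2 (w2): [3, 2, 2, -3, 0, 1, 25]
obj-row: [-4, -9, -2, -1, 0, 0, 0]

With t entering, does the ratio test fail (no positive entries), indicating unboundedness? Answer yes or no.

Every constraint-row entry in column t is ≤ 0, so increasing t is unbounded.

yes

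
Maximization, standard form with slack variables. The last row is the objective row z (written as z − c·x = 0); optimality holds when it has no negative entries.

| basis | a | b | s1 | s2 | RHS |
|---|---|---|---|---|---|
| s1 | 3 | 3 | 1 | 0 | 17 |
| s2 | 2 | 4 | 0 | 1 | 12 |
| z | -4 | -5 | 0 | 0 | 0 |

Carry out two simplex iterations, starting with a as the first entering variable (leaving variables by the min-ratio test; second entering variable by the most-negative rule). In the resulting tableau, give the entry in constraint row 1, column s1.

2/3

Ratio test on column a — row 1: 17/3 = 17/3; row 2: 12/2 = 6. Minimum is 17/3 at row 1 (s1 leaves); pivot element 3.
Divide row 1 by 3; eliminate column a from the other rows.
Second iteration: most negative z-row entry is -1 in column b, so b enters.
Ratio test on column b — row 1: (17/3)/1 = 17/3; row 2: (2/3)/2 = 1/3. Minimum is 1/3 at row 2 (s2 leaves); pivot element 2.
Divide row 2 by 2; eliminate column b from the other rows.
After both pivots, the entry at constraint row 1, column s1 is 2/3.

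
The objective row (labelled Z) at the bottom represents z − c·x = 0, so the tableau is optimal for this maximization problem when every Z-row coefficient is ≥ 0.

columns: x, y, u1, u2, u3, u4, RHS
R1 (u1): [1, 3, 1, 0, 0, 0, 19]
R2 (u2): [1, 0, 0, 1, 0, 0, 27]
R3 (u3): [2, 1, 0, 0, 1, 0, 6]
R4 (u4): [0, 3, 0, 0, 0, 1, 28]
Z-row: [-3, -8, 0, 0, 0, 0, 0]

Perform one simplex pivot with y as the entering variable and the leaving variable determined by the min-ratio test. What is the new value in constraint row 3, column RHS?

Ratio test on column y — row 1: 19/3 = 19/3; row 2: entry 0 ≤ 0; row 3: 6/1 = 6; row 4: 28/3 = 28/3. Minimum is 6 at row 3 (u3 leaves); pivot element 1.
Divide row 3 by 1; eliminate column y from the other rows.
In the new row 3, the RHS entry is the old entry divided by the pivot: 6/1 = 6.

6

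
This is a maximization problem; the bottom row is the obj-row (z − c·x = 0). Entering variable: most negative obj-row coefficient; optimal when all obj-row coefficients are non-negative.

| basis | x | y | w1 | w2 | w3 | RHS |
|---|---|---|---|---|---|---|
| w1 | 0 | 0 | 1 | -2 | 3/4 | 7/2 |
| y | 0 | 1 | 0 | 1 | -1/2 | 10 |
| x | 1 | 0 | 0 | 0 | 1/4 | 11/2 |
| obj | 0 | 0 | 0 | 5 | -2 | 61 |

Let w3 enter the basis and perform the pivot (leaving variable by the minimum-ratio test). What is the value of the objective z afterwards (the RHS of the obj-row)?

Ratio test on column w3 — row 1: (7/2)/(3/4) = 14/3; row 2: entry -1/2 ≤ 0; row 3: (11/2)/(1/4) = 22. Minimum is 14/3 at row 1 (w1 leaves); pivot element 3/4.
Pivot on row 1; the obj-row RHS becomes 61 − (-2)·(14/3) = 211/3.

211/3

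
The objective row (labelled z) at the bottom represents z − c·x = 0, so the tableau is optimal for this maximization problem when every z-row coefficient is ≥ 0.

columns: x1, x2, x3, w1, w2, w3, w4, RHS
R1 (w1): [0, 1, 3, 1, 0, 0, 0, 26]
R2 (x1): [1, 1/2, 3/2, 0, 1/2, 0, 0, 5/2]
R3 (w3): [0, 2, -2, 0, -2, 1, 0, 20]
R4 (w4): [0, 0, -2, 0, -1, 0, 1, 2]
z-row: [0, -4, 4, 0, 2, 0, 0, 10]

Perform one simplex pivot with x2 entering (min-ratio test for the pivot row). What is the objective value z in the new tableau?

30

Ratio test on column x2 — row 1: 26/1 = 26; row 2: (5/2)/(1/2) = 5; row 3: 20/2 = 10; row 4: entry 0 ≤ 0. Minimum is 5 at row 2 (x1 leaves); pivot element 1/2.
Pivot on row 2; the z-row RHS becomes 10 − (-4)·5 = 30.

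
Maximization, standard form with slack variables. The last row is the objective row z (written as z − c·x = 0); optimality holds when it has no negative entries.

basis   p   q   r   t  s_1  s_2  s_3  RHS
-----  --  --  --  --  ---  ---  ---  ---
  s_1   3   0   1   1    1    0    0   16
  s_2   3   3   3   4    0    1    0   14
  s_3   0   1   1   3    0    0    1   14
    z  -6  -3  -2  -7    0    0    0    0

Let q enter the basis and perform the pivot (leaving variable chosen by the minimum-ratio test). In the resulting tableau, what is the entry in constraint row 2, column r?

Ratio test on column q — row 1: entry 0 ≤ 0; row 2: 14/3 = 14/3; row 3: 14/1 = 14. Minimum is 14/3 at row 2 (s_2 leaves); pivot element 3.
Divide row 2 by 3; eliminate column q from the other rows.
In the new row 2, the r entry is the old entry divided by the pivot: 3/3 = 1.

1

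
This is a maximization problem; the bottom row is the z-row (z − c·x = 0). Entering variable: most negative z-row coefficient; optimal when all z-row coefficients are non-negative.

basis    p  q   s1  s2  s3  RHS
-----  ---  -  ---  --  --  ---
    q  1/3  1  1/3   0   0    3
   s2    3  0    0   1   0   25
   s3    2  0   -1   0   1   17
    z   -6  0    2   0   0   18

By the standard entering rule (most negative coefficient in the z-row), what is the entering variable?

p

Negative z-row entries: p: -6.
The most negative is -6 in column p, so p enters.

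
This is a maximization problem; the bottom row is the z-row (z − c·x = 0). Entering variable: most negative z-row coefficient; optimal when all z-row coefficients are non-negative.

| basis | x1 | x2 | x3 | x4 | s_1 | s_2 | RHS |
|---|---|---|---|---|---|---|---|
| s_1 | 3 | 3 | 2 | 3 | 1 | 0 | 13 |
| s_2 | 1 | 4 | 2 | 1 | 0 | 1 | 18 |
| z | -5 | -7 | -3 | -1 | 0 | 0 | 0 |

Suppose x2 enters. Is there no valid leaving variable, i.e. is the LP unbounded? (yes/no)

Column x2 has positive entries in row(s) 1, 2, so the ratio test bounds it — not unbounded.

no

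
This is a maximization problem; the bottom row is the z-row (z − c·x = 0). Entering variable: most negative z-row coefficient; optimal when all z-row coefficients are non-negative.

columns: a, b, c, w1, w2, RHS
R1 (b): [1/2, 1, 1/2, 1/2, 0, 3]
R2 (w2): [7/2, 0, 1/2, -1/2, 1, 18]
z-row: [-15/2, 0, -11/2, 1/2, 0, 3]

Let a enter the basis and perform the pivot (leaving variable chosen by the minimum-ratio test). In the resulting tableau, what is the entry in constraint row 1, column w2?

Ratio test on column a — row 1: 3/(1/2) = 6; row 2: 18/(7/2) = 36/7. Minimum is 36/7 at row 2 (w2 leaves); pivot element 7/2.
Divide row 2 by 7/2; eliminate column a from the other rows.
Row 1 update in column w2: 0 − (1/2)·(2/7) = -1/7.

-1/7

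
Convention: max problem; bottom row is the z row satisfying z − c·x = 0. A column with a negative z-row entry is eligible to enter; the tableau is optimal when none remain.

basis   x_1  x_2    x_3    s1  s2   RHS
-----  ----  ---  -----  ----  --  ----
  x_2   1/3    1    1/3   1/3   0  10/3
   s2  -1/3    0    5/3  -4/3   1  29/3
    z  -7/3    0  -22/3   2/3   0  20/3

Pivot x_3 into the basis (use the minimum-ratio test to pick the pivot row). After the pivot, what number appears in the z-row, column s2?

22/5

Ratio test on column x_3 — row 1: (10/3)/(1/3) = 10; row 2: (29/3)/(5/3) = 29/5. Minimum is 29/5 at row 2 (s2 leaves); pivot element 5/3.
Divide row 2 by 5/3; eliminate column x_3 from the other rows.
z-row update in column s2: 0 − (-22/3)·(3/5) = 22/5.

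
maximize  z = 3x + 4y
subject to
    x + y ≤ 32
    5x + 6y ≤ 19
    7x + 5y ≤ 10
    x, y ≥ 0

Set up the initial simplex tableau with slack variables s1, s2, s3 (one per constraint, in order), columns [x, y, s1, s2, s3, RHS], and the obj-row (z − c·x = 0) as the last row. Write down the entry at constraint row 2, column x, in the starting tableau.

5

Constraint 2 has coefficient 5 on x.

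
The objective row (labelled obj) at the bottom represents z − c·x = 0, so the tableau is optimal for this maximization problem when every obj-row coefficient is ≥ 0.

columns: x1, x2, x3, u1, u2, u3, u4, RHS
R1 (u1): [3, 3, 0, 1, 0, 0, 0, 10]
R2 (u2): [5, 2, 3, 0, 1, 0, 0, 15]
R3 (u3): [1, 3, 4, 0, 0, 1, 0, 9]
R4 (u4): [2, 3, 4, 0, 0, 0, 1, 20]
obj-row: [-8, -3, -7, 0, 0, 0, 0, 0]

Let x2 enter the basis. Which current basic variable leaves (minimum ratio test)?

Column x2 entries and ratios — u1: 10/3 = 10/3; u2: 15/2 = 15/2; u3: 9/3 = 3; u4: 20/3 = 20/3.
Smallest ratio is 3 in the row of u3, so u3 leaves.

u3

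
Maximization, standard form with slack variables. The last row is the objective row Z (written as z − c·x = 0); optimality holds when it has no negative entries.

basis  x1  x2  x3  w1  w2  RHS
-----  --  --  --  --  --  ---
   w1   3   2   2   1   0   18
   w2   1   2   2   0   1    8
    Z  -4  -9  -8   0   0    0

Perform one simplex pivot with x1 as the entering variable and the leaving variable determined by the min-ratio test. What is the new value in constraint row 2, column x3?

Ratio test on column x1 — row 1: 18/3 = 6; row 2: 8/1 = 8. Minimum is 6 at row 1 (w1 leaves); pivot element 3.
Divide row 1 by 3; eliminate column x1 from the other rows.
Row 2 update in column x3: 2 − 1·(2/3) = 4/3.

4/3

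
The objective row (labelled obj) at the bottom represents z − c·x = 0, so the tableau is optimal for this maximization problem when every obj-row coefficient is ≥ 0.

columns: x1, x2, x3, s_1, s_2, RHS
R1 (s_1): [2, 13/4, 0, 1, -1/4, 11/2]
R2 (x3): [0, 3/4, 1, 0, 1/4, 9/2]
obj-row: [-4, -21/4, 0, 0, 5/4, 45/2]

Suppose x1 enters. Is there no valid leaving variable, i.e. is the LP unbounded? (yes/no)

Column x1 has positive entries in row(s) 1, so the ratio test bounds it — not unbounded.

no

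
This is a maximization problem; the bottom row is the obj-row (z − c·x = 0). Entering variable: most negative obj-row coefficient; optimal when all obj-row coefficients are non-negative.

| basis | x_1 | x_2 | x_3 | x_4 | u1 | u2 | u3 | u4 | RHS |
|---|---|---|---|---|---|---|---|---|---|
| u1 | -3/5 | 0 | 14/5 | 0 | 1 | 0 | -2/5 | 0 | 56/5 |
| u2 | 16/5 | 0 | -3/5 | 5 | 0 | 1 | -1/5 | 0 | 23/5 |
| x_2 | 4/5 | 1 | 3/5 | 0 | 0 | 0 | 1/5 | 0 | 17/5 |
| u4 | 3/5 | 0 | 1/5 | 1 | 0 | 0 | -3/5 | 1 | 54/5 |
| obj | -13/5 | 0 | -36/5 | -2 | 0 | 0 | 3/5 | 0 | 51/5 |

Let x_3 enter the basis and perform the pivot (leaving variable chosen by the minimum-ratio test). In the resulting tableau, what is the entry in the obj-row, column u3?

-3/7

Ratio test on column x_3 — row 1: (56/5)/(14/5) = 4; row 2: entry -3/5 ≤ 0; row 3: (17/5)/(3/5) = 17/3; row 4: (54/5)/(1/5) = 54. Minimum is 4 at row 1 (u1 leaves); pivot element 14/5.
Divide row 1 by 14/5; eliminate column x_3 from the other rows.
obj-row update in column u3: 3/5 − (-36/5)·(-1/7) = -3/7.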